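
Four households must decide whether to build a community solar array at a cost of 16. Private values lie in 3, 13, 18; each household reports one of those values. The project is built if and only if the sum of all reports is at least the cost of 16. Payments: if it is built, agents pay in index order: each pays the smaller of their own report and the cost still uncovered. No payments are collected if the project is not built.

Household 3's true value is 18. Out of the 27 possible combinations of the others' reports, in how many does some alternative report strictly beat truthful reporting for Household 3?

Others report (3, 3, 13): truth gives 8; report 3 gives 15 > 8. Violating.
Others report (3, 3, 18): truth gives 8; report 3 gives 15 > 8. Violating.
Others report (3, 3, 3): truth gives 8; no alternative beats it.
Others report (3, 13, 3): truth gives 18; no alternative beats it.
(Checking all 27 profiles: 2 have a profitable deviation, 25 do not.)

2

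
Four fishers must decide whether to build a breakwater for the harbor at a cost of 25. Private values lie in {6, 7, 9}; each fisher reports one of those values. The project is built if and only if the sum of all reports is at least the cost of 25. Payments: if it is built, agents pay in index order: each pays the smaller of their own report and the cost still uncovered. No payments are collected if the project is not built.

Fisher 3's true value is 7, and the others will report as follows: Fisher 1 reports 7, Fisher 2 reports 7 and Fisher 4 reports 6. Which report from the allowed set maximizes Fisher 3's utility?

6

Report 6: project built, pays 6, utility 7 - 6 = 1.
Report 7: project built, pays 7, utility 7 - 7 = 0.
Report 9: project built, pays 9, utility 7 - 9 = -2.
The best choice is 6 with utility 1.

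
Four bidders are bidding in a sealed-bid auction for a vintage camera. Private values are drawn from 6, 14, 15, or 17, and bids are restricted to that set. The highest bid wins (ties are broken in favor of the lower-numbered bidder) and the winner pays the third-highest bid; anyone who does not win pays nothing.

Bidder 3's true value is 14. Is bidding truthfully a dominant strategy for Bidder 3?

Consider the case where Bidder 1 bids 6, Bidder 2 bids 6 and Bidder 4 bids 15.
Truthful bid 14: loses, pays 0, utility 0.
Bid 15 instead: wins, pays 6, utility 14 - 6 = 8.
Since 8 > 0, bidding 15 is strictly better here, so truthful bidding is not dominant.

No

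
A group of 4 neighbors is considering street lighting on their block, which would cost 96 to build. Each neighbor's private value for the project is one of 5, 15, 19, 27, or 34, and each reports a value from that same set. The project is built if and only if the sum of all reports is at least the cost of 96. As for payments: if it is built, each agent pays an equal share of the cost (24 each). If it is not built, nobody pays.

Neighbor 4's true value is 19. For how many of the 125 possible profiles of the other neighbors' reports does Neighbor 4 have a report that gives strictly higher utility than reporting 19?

Others report (15, 34, 34): truth gives -5; report 5 gives 0 > -5. Violating.
Others report (19, 27, 34): truth gives -5; report 5 gives 0 > -5. Violating.
Others report (19, 34, 27): truth gives -5; report 5 gives 0 > -5. Violating.
Others report (19, 34, 34): truth gives -5; report 5 gives 0 > -5. Violating.
Others report (5, 5, 5): truth gives 0; no alternative beats it.
Others report (5, 5, 15): truth gives 0; no alternative beats it.
(Checking all 125 profiles: 16 have a profitable deviation, 109 do not.)

16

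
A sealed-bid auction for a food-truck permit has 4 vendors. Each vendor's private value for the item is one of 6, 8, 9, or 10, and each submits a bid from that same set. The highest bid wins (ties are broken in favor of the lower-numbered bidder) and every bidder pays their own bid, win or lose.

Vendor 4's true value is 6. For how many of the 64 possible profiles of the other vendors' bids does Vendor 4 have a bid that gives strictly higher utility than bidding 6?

Others bid (6, 6, 6): truth gives -6; bid 8 gives -2 > -6. Violating.
Others bid (6, 6, 8): truth gives -6; bid 9 gives -3 > -6. Violating.
Others bid (6, 6, 9): truth gives -6; bid 10 gives -4 > -6. Violating.
Others bid (6, 8, 6): truth gives -6; bid 9 gives -3 > -6. Violating.
Others bid (6, 6, 10): truth gives -6; no alternative beats it.
Others bid (6, 8, 10): truth gives -6; no alternative beats it.
(Checking all 64 profiles: 27 have a profitable deviation, 37 do not.)

27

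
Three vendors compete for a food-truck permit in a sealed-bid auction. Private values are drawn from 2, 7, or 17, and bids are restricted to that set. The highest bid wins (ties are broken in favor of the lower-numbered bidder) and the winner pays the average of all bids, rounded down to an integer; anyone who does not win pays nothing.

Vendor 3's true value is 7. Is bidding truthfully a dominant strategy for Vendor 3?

Check each profile of the others' bids and compare truth against every alternative bid.
Others bid (2, 2): truth gives 4, best alternative gives 0.
Others bid (2, 7): truth gives 0, best alternative gives 0.
Others bid (2, 17): truth gives 0, best alternative gives 0.
Others bid (7, 2): truth gives 0, best alternative gives 0.
Others bid (7, 7): truth gives 0, best alternative gives 0.
Others bid (7, 17): truth gives 0, best alternative gives 0.
(Remaining 3 profiles checked similarly; truth is weakly best in each.)
In every case the truthful bid is at least as good as any alternative, so it is a dominant strategy.

Yes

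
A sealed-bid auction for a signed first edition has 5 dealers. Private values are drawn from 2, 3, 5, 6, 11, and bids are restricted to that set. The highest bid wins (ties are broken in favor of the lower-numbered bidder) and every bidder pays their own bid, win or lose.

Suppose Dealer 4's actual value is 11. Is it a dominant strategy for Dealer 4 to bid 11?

Consider the case where Dealer 1 bids 2, Dealer 2 bids 2, Dealer 3 bids 2 and Dealer 5 bids 2.
Truthful bid 11: wins, pays 11, utility 11 - 11 = 0.
Bid 3 instead: wins, pays 3, utility 11 - 3 = 8.
Since 8 > 0, bidding 3 is strictly better here, so truthful bidding is not dominant.

No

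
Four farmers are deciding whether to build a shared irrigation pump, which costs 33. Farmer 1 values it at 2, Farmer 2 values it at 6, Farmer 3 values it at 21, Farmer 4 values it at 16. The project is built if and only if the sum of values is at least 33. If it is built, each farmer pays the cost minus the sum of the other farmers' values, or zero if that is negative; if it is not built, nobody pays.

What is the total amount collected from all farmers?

13

Total value 45 ≥ cost 33, so it is built.
Farmer 1: others sum to 43; max(0, 33 - 43) = 0.
Farmer 2: others sum to 39; max(0, 33 - 39) = 0.
Farmer 3: others sum to 24; max(0, 33 - 24) = 9.
Farmer 4: others sum to 29; max(0, 33 - 29) = 4.
Total collected = 0 + 0 + 9 + 4 = 13.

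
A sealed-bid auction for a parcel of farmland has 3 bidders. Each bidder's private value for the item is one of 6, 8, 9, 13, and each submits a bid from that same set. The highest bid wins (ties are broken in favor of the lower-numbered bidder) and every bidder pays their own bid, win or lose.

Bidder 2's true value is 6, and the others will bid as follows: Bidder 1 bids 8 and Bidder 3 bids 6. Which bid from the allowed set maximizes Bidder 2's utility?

Bid 6: loses but pays 6, utility -6.
Bid 8: loses but pays 8, utility -8.
Bid 9: wins, pays 9, utility 6 - 9 = -3.
Bid 13: wins, pays 13, utility 6 - 13 = -7.
The best choice is 9 with utility -3.

9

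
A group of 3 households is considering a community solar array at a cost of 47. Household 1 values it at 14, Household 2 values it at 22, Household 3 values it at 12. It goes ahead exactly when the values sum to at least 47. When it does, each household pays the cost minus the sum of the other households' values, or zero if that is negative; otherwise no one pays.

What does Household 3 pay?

Total value 48 ≥ cost 47, so the project is built.
The other households' values sum to 36.
Cost minus that sum is 47 - 36 = 11.

11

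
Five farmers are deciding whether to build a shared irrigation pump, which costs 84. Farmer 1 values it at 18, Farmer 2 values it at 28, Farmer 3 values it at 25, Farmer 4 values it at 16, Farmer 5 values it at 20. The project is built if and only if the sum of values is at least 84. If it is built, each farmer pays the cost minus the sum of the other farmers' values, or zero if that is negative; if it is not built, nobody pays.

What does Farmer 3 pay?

2

Total value 107 ≥ cost 84, so the project is built.
The other farmers' values sum to 82.
Cost minus that sum is 84 - 82 = 2.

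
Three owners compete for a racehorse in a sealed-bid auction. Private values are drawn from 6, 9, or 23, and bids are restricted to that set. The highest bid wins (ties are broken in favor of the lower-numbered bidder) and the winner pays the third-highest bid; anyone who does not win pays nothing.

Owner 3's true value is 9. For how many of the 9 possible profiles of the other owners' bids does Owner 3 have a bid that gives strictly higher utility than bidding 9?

Others bid (6, 9): truth gives 0; bid 23 gives 3 > 0. Violating.
Others bid (9, 6): truth gives 0; bid 23 gives 3 > 0. Violating.
Others bid (6, 6): truth gives 3; no alternative beats it.
Others bid (6, 23): truth gives 0; no alternative beats it.
(Checking all 9 profiles: 2 have a profitable deviation, 7 do not.)

2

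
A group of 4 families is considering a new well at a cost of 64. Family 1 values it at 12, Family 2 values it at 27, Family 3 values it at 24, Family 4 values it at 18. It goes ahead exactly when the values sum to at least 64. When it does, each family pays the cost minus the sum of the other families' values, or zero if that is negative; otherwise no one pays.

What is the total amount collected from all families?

18

Total value 81 ≥ cost 64, so it is built.
Family 1: others sum to 69; max(0, 64 - 69) = 0.
Family 2: others sum to 54; max(0, 64 - 54) = 10.
Family 3: others sum to 57; max(0, 64 - 57) = 7.
Family 4: others sum to 63; max(0, 64 - 63) = 1.
Total collected = 0 + 10 + 7 + 1 = 18.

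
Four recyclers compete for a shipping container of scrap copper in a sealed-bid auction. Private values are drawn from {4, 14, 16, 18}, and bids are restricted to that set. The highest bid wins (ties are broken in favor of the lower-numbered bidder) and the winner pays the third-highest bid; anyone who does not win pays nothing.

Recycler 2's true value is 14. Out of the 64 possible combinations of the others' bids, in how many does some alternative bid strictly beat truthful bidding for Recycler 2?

Others bid (4, 4, 16): truth gives 0; bid 16 gives 10 > 0. Violating.
Others bid (4, 4, 18): truth gives 0; bid 18 gives 10 > 0. Violating.
Others bid (4, 16, 4): truth gives 0; bid 16 gives 10 > 0. Violating.
Others bid (4, 18, 4): truth gives 0; bid 18 gives 10 > 0. Violating.
Others bid (4, 4, 4): truth gives 10; no alternative beats it.
Others bid (4, 4, 14): truth gives 10; no alternative beats it.
(Checking all 64 profiles: 6 have a profitable deviation, 58 do not.)

6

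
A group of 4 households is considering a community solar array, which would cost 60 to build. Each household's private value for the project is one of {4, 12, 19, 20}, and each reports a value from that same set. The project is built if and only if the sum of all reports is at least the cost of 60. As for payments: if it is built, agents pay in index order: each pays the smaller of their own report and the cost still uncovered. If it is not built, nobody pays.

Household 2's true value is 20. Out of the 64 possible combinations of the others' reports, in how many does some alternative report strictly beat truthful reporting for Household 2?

Others report (4, 19, 19): truth gives 0; report 19 gives 1 > 0. Violating.
Others report (4, 19, 20): truth gives 0; report 19 gives 1 > 0. Violating.
Others report (4, 20, 19): truth gives 0; report 19 gives 1 > 0. Violating.
Others report (4, 20, 20): truth gives 0; report 19 gives 1 > 0. Violating.
Others report (4, 4, 4): truth gives 0; no alternative beats it.
Others report (4, 4, 12): truth gives 0; no alternative beats it.
(Checking all 64 profiles: 38 have a profitable deviation, 26 do not.)

38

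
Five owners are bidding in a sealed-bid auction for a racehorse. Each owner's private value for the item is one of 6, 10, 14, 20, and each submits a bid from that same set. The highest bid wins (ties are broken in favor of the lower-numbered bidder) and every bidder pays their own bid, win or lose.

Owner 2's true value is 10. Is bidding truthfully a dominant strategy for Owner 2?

No

Consider the case where Owner 1 bids 6, Owner 3 bids 6, Owner 4 bids 6 and Owner 5 bids 14.
Truthful bid 10: loses but pays 10, utility -10.
Bid 6 instead: loses but pays 6, utility -6.
Since -6 > -10, bidding 6 is strictly better here, so truthful bidding is not dominant.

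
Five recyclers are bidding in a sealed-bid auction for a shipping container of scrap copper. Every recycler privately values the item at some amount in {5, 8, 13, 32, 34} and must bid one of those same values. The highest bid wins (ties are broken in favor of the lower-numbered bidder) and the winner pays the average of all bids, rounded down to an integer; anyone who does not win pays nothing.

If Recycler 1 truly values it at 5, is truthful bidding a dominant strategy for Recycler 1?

Yes

Check each profile of the others' bids and compare truth against every alternative bid.
Others bid (8, 8, 8, 8): truth gives 0, best alternative gives -3.
Others bid (5, 8, 8, 8): truth gives 0, best alternative gives -2.
Others bid (8, 5, 8, 8): truth gives 0, best alternative gives -2.
Others bid (8, 8, 5, 8): truth gives 0, best alternative gives -2.
Others bid (8, 8, 8, 5): truth gives 0, best alternative gives -2.
Others bid (5, 5, 5, 8): truth gives 0, best alternative gives -1.
(Remaining 619 profiles checked similarly; truth is weakly best in each.)
In every case the truthful bid is at least as good as any alternative, so it is a dominant strategy.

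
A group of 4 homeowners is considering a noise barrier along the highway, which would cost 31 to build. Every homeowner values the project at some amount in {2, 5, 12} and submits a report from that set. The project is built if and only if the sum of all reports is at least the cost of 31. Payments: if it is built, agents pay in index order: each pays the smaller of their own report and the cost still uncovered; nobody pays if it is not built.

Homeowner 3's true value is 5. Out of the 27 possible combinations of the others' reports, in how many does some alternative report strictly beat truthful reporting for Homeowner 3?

4

Others report (5, 12, 12): truth gives 0; report 2 gives 3 > 0. Violating.
Others report (12, 5, 12): truth gives 0; report 2 gives 3 > 0. Violating.
Others report (12, 12, 5): truth gives 0; report 2 gives 3 > 0. Violating.
Others report (12, 12, 12): truth gives 0; report 2 gives 3 > 0. Violating.
Others report (2, 2, 2): truth gives 0; no alternative beats it.
Others report (2, 2, 5): truth gives 0; no alternative beats it.
(Checking all 27 profiles: 4 have a profitable deviation, 23 do not.)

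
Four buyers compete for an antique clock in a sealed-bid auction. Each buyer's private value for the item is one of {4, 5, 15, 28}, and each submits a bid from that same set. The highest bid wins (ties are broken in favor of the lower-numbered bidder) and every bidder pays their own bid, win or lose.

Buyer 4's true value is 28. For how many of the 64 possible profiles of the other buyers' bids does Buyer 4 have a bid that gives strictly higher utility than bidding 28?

45

Others bid (4, 4, 4): truth gives 0; bid 5 gives 23 > 0. Violating.
Others bid (4, 4, 5): truth gives 0; bid 15 gives 13 > 0. Violating.
Others bid (4, 4, 28): truth gives -28; bid 4 gives -4 > -28. Violating.
Others bid (4, 5, 4): truth gives 0; bid 15 gives 13 > 0. Violating.
Others bid (4, 4, 15): truth gives 0; no alternative beats it.
Others bid (4, 5, 15): truth gives 0; no alternative beats it.
(Checking all 64 profiles: 45 have a profitable deviation, 19 do not.)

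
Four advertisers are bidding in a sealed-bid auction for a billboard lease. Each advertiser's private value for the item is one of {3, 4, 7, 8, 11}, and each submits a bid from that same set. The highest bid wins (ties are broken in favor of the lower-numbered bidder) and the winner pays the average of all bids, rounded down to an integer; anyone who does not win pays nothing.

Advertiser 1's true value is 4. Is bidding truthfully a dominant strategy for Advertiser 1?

Yes

Check each profile of the others' bids and compare truth against every alternative bid.
Others bid (3, 3, 4): truth gives 1, best alternative gives 0.
Others bid (3, 4, 3): truth gives 1, best alternative gives 0.
Others bid (3, 4, 4): truth gives 1, best alternative gives 0.
Others bid (4, 3, 3): truth gives 1, best alternative gives 0.
Others bid (4, 3, 4): truth gives 1, best alternative gives 0.
Others bid (4, 4, 3): truth gives 1, best alternative gives 0.
(Remaining 119 profiles checked similarly; truth is weakly best in each.)
In every case the truthful bid is at least as good as any alternative, so it is a dominant strategy.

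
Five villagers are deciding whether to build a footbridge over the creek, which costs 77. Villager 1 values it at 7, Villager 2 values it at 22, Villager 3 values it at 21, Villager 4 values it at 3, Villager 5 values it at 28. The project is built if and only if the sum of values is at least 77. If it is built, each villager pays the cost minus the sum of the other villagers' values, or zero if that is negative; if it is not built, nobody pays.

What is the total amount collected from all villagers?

62

Total value 81 ≥ cost 77, so it is built.
Villager 1: others sum to 74; max(0, 77 - 74) = 3.
Villager 2: others sum to 59; max(0, 77 - 59) = 18.
Villager 3: others sum to 60; max(0, 77 - 60) = 17.
Villager 4: others sum to 78; max(0, 77 - 78) = 0.
Villager 5: others sum to 53; max(0, 77 - 53) = 24.
Total collected = 3 + 18 + 17 + 0 + 24 = 62.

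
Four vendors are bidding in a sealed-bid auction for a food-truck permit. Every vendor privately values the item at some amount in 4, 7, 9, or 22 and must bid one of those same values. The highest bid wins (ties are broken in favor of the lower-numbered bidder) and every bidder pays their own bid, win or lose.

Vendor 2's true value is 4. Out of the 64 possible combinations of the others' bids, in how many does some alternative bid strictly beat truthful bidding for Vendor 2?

Others bid (4, 4, 4): truth gives -4; bid 7 gives -3 > -4. Violating.
Others bid (4, 4, 7): truth gives -4; bid 7 gives -3 > -4. Violating.
Others bid (4, 7, 4): truth gives -4; bid 7 gives -3 > -4. Violating.
Others bid (4, 7, 7): truth gives -4; bid 7 gives -3 > -4. Violating.
Others bid (4, 4, 9): truth gives -4; no alternative beats it.
Others bid (4, 4, 22): truth gives -4; no alternative beats it.
(Checking all 64 profiles: 4 have a profitable deviation, 60 do not.)

4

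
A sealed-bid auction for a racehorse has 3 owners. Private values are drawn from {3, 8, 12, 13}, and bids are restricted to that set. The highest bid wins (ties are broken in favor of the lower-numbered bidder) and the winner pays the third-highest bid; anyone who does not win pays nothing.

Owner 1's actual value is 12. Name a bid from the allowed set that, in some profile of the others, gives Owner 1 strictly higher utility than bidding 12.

13

Suppose Owner 2 bids 3 and Owner 3 bids 13.
Bid 12: loses, pays 0, utility 0.
Bid 13: wins, pays 3, utility 12 - 3 = 9.
So bidding 13 beats truth here (9 > 0).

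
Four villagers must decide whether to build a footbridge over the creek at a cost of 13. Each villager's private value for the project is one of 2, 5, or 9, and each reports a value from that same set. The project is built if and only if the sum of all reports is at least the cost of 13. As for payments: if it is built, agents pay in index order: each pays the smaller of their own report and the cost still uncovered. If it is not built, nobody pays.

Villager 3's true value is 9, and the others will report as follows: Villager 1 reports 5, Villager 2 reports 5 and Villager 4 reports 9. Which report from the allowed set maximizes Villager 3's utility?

2

Report 2: project built, pays 2, utility 9 - 2 = 7.
Report 5: project built, pays 3, utility 9 - 3 = 6.
Report 9: project built, pays 3, utility 9 - 3 = 6.
The best choice is 2 with utility 7.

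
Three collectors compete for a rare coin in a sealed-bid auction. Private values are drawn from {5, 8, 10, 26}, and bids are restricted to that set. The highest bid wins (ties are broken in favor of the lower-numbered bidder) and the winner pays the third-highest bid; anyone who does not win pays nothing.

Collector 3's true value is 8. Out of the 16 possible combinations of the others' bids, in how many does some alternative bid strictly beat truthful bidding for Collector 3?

Others bid (5, 8): truth gives 0; bid 10 gives 3 > 0. Violating.
Others bid (5, 10): truth gives 0; bid 26 gives 3 > 0. Violating.
Others bid (8, 5): truth gives 0; bid 10 gives 3 > 0. Violating.
Others bid (10, 5): truth gives 0; bid 26 gives 3 > 0. Violating.
Others bid (5, 5): truth gives 3; no alternative beats it.
Others bid (5, 26): truth gives 0; no alternative beats it.
(Checking all 16 profiles: 4 have a profitable deviation, 12 do not.)

4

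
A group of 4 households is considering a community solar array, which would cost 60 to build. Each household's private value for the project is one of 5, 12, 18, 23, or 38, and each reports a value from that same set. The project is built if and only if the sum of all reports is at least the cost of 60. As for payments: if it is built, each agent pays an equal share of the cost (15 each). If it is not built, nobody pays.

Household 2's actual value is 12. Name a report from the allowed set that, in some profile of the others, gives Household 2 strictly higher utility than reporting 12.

5

Suppose Household 1 reports 5, Household 3 reports 5 and Household 4 reports 38.
Report 12: project built, pays 15, utility 12 - 15 = -3.
Report 5: project not built, utility 0.
So reporting 5 beats truth here (0 > -3).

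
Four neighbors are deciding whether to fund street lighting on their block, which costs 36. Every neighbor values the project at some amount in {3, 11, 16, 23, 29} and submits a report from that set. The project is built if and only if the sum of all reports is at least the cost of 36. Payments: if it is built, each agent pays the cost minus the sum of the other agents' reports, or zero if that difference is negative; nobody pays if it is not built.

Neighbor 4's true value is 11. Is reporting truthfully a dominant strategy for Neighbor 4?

Check each profile of the others' reports and compare truth against every alternative report.
Others report (3, 11, 23): truth gives 11, best alternative gives 11.
Others report (3, 11, 29): truth gives 11, best alternative gives 11.
Others report (3, 16, 23): truth gives 11, best alternative gives 11.
Others report (3, 16, 29): truth gives 11, best alternative gives 11.
Others report (3, 23, 11): truth gives 11, best alternative gives 11.
Others report (3, 23, 16): truth gives 11, best alternative gives 11.
(Remaining 119 profiles checked similarly; truth is weakly best in each.)
In every case the truthful report is at least as good as any alternative, so it is a dominant strategy.

Yes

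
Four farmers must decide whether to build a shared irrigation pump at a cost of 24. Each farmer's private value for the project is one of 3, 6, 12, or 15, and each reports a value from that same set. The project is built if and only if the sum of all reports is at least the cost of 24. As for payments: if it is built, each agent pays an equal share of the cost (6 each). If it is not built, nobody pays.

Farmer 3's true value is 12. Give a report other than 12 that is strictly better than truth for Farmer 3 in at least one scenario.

Suppose Farmer 1 reports 3, Farmer 2 reports 3 and Farmer 4 reports 3.
Report 12: project not built, utility 0.
Report 15: project built, pays 6, utility 12 - 6 = 6.
So reporting 15 beats truth here (6 > 0).

15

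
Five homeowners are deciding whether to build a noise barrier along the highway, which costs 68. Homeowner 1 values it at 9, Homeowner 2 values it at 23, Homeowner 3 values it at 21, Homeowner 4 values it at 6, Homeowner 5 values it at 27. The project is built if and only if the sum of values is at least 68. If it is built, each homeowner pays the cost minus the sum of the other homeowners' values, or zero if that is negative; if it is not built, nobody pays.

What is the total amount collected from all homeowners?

17

Total value 86 ≥ cost 68, so it is built.
Homeowner 1: others sum to 77; max(0, 68 - 77) = 0.
Homeowner 2: others sum to 63; max(0, 68 - 63) = 5.
Homeowner 3: others sum to 65; max(0, 68 - 65) = 3.
Homeowner 4: others sum to 80; max(0, 68 - 80) = 0.
Homeowner 5: others sum to 59; max(0, 68 - 59) = 9.
Total collected = 0 + 5 + 3 + 0 + 9 = 17.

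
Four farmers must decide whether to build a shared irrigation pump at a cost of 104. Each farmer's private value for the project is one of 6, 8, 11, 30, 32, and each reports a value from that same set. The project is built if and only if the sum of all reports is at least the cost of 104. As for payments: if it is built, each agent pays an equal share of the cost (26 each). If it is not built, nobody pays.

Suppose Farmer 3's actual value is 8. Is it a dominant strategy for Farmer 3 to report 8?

No

Consider the case where Farmer 1 reports 32, Farmer 2 reports 32 and Farmer 4 reports 32.
Truthful report 8: project built, pays 26, utility 8 - 26 = -18.
Report 6 instead: project not built, utility 0.
Since 0 > -18, reporting 6 is strictly better here, so truthful reporting is not dominant.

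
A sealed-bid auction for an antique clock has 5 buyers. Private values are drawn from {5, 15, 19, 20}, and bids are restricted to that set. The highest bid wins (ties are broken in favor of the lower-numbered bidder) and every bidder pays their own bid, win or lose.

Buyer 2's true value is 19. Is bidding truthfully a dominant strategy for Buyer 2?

Consider the case where Buyer 1 bids 5, Buyer 3 bids 5, Buyer 4 bids 5 and Buyer 5 bids 5.
Truthful bid 19: wins, pays 19, utility 19 - 19 = 0.
Bid 15 instead: wins, pays 15, utility 19 - 15 = 4.
Since 4 > 0, bidding 15 is strictly better here, so truthful bidding is not dominant.

No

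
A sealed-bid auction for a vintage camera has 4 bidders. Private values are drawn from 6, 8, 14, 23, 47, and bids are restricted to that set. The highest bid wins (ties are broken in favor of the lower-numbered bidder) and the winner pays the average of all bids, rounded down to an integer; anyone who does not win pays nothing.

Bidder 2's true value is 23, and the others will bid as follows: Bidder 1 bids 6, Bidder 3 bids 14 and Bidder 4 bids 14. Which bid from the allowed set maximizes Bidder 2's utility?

Bid 6: loses, pays 0, utility 0.
Bid 8: loses, pays 0, utility 0.
Bid 14: wins, pays 12, utility 23 - 12 = 11.
Bid 23: wins, pays 14, utility 23 - 14 = 9.
Bid 47: wins, pays 20, utility 23 - 20 = 3.
The best choice is 14 with utility 11.

14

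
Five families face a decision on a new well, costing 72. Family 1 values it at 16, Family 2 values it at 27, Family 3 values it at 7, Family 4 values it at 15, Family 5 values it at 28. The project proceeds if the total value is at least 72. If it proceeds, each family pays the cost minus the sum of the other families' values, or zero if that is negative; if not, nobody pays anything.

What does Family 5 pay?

Total value 93 ≥ cost 72, so the project is built.
The other families' values sum to 65.
Cost minus that sum is 72 - 65 = 7.

7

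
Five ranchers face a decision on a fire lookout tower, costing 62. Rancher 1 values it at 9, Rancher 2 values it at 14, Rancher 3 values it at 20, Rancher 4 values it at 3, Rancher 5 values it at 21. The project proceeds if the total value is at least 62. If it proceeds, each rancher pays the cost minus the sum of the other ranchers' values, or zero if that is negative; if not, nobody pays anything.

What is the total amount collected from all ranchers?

Total value 67 ≥ cost 62, so it is built.
Rancher 1: others sum to 58; max(0, 62 - 58) = 4.
Rancher 2: others sum to 53; max(0, 62 - 53) = 9.
Rancher 3: others sum to 47; max(0, 62 - 47) = 15.
Rancher 4: others sum to 64; max(0, 62 - 64) = 0.
Rancher 5: others sum to 46; max(0, 62 - 46) = 16.
Total collected = 4 + 9 + 15 + 0 + 16 = 44.

44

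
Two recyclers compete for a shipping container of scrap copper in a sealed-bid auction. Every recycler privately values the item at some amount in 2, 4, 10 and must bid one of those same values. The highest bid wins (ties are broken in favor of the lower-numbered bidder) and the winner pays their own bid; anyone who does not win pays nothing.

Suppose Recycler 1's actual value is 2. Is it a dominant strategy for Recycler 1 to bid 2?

Check each profile of the others' bids and compare truth against every alternative bid.
Others bid (2): truth gives 0, best alternative gives -2.
Others bid (4): truth gives 0, best alternative gives -2.
Others bid (10): truth gives 0, best alternative gives 0.
In every case the truthful bid is at least as good as any alternative, so it is a dominant strategy.

Yes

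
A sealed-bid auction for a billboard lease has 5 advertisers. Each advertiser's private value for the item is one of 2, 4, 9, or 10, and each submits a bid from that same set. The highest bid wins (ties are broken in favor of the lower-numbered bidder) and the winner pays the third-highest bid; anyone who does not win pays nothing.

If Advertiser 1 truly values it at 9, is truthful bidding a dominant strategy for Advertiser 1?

Consider the case where Advertiser 2 bids 2, Advertiser 3 bids 2, Advertiser 4 bids 2 and Advertiser 5 bids 10.
Truthful bid 9: loses, pays 0, utility 0.
Bid 10 instead: wins, pays 2, utility 9 - 2 = 7.
Since 7 > 0, bidding 10 is strictly better here, so truthful bidding is not dominant.

No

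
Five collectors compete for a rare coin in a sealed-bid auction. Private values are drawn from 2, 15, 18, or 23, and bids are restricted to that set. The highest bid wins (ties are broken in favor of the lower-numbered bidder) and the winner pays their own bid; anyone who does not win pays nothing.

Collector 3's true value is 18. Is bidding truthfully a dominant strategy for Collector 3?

No

Consider the case where Collector 1 bids 2, Collector 2 bids 2, Collector 4 bids 2 and Collector 5 bids 2.
Truthful bid 18: wins, pays 18, utility 18 - 18 = 0.
Bid 15 instead: wins, pays 15, utility 18 - 15 = 3.
Since 3 > 0, bidding 15 is strictly better here, so truthful bidding is not dominant.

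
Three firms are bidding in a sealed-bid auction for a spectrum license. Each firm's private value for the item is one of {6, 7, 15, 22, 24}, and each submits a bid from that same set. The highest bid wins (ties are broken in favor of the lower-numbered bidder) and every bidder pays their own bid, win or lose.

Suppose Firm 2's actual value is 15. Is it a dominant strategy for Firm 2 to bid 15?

Consider the case where Firm 1 bids 6 and Firm 3 bids 6.
Truthful bid 15: wins, pays 15, utility 15 - 15 = 0.
Bid 7 instead: wins, pays 7, utility 15 - 7 = 8.
Since 8 > 0, bidding 7 is strictly better here, so truthful bidding is not dominant.

No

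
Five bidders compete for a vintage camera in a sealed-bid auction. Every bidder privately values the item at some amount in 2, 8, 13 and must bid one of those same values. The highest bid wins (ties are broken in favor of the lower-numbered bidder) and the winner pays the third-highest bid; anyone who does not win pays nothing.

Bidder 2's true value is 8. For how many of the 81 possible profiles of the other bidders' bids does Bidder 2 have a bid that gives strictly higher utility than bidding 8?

Others bid (2, 2, 2, 13): truth gives 0; bid 13 gives 6 > 0. Violating.
Others bid (2, 2, 13, 2): truth gives 0; bid 13 gives 6 > 0. Violating.
Others bid (2, 13, 2, 2): truth gives 0; bid 13 gives 6 > 0. Violating.
Others bid (8, 2, 2, 2): truth gives 0; bid 13 gives 6 > 0. Violating.
Others bid (2, 2, 2, 2): truth gives 6; no alternative beats it.
Others bid (2, 2, 2, 8): truth gives 6; no alternative beats it.
(Checking all 81 profiles: 4 have a profitable deviation, 77 do not.)

4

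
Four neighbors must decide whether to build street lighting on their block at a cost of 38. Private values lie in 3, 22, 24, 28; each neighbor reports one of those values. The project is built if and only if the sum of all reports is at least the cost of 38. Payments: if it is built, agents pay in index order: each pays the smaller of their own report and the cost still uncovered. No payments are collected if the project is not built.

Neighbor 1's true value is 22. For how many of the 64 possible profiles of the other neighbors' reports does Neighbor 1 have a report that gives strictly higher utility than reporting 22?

54

Others report (3, 22, 22): truth gives 0; report 3 gives 19 > 0. Violating.
Others report (3, 22, 24): truth gives 0; report 3 gives 19 > 0. Violating.
Others report (3, 22, 28): truth gives 0; report 3 gives 19 > 0. Violating.
Others report (3, 24, 22): truth gives 0; report 3 gives 19 > 0. Violating.
Others report (3, 3, 3): truth gives 0; no alternative beats it.
Others report (3, 3, 22): truth gives 0; no alternative beats it.
(Checking all 64 profiles: 54 have a profitable deviation, 10 do not.)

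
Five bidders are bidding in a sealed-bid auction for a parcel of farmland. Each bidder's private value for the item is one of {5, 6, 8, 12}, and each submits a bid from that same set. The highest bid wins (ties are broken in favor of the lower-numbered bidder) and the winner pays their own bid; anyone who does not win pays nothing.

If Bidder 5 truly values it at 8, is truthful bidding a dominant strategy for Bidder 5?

Consider the case where Bidder 1 bids 5, Bidder 2 bids 5, Bidder 3 bids 5 and Bidder 4 bids 5.
Truthful bid 8: wins, pays 8, utility 8 - 8 = 0.
Bid 6 instead: wins, pays 6, utility 8 - 6 = 2.
Since 2 > 0, bidding 6 is strictly better here, so truthful bidding is not dominant.

No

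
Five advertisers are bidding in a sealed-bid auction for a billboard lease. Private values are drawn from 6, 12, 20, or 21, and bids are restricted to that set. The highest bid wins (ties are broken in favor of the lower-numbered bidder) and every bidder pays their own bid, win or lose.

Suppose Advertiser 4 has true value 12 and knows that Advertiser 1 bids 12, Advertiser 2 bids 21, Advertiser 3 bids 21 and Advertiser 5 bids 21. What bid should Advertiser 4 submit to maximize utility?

6

Bid 6: loses but pays 6, utility -6.
Bid 12: loses but pays 12, utility -12.
Bid 20: loses but pays 20, utility -20.
Bid 21: loses but pays 21, utility -21.
The best choice is 6 with utility -6.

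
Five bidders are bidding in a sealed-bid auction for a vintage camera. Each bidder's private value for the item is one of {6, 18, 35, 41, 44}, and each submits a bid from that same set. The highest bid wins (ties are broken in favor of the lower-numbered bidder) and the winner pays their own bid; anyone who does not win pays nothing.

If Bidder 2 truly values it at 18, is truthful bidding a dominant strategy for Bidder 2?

Check each profile of the others' bids and compare truth against every alternative bid.
Others bid (6, 6, 6, 6): truth gives 0, best alternative gives 0.
Others bid (6, 6, 6, 18): truth gives 0, best alternative gives 0.
Others bid (6, 6, 6, 35): truth gives 0, best alternative gives 0.
Others bid (6, 6, 6, 41): truth gives 0, best alternative gives 0.
Others bid (6, 6, 6, 44): truth gives 0, best alternative gives 0.
Others bid (6, 6, 18, 6): truth gives 0, best alternative gives 0.
(Remaining 619 profiles checked similarly; truth is weakly best in each.)
In every case the truthful bid is at least as good as any alternative, so it is a dominant strategy.

Yes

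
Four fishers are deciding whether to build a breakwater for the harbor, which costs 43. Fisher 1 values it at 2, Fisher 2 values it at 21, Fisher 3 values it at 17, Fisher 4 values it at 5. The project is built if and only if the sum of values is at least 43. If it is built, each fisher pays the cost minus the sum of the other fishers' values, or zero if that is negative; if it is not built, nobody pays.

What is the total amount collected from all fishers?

Total value 45 ≥ cost 43, so it is built.
Fisher 1: others sum to 43; max(0, 43 - 43) = 0.
Fisher 2: others sum to 24; max(0, 43 - 24) = 19.
Fisher 3: others sum to 28; max(0, 43 - 28) = 15.
Fisher 4: others sum to 40; max(0, 43 - 40) = 3.
Total collected = 0 + 19 + 15 + 3 = 37.

37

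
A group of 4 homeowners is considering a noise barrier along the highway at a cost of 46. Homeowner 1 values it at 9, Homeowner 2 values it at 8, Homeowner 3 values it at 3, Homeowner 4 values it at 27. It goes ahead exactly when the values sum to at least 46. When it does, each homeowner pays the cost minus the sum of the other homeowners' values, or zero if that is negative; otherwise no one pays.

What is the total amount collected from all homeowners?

43

Total value 47 ≥ cost 46, so it is built.
Homeowner 1: others sum to 38; max(0, 46 - 38) = 8.
Homeowner 2: others sum to 39; max(0, 46 - 39) = 7.
Homeowner 3: others sum to 44; max(0, 46 - 44) = 2.
Homeowner 4: others sum to 20; max(0, 46 - 20) = 26.
Total collected = 8 + 7 + 2 + 26 = 43.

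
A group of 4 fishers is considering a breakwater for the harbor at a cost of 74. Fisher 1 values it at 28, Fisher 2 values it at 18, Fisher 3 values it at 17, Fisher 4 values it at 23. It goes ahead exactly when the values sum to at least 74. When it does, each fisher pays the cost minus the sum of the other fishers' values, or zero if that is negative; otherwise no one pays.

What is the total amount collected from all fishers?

Total value 86 ≥ cost 74, so it is built.
Fisher 1: others sum to 58; max(0, 74 - 58) = 16.
Fisher 2: others sum to 68; max(0, 74 - 68) = 6.
Fisher 3: others sum to 69; max(0, 74 - 69) = 5.
Fisher 4: others sum to 63; max(0, 74 - 63) = 11.
Total collected = 16 + 6 + 5 + 11 = 38.

38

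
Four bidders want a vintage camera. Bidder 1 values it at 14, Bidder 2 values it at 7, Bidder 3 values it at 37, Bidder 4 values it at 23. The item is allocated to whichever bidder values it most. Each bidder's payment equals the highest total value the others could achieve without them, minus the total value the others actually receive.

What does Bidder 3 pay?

23

Bidder 3 has the highest value and receives the item.
Without Bidder 3, the item would go to the next-highest value, 23, so the others could achieve 23.
With Bidder 3 present and winning, the others receive nothing, so their total is 0.
Payment = 23 - 0 = 23.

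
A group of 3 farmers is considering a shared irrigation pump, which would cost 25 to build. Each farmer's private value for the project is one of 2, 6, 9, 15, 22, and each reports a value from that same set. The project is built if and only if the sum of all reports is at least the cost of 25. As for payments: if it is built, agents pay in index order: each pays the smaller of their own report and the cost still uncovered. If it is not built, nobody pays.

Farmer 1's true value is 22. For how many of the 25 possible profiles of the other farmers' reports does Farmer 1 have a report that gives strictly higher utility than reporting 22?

Others report (2, 9): truth gives 0; report 15 gives 7 > 0. Violating.
Others report (2, 15): truth gives 0; report 9 gives 13 > 0. Violating.
Others report (2, 22): truth gives 0; report 2 gives 20 > 0. Violating.
Others report (6, 6): truth gives 0; report 15 gives 7 > 0. Violating.
Others report (2, 2): truth gives 0; no alternative beats it.
Others report (2, 6): truth gives 0; no alternative beats it.
(Checking all 25 profiles: 22 have a profitable deviation, 3 do not.)

22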